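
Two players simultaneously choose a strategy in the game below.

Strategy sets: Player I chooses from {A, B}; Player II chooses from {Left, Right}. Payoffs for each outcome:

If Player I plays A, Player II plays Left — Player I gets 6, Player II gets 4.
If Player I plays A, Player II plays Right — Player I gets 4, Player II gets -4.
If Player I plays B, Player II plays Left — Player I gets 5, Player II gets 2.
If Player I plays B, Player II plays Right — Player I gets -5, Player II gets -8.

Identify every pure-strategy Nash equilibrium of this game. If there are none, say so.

Check each profile: it is a Nash equilibrium iff no player can strictly gain by switching unilaterally.
(A, Left): Player I gets 6, best alternative 5; Player II gets 4, best alternative -4. No profitable deviation — NE.
(A, Right): Player II can switch to Left (-4 → 4). Not NE.
(B, Left): Player I can switch to A (5 → 6). Not NE.
(B, Right): Player I can switch to A (-5 → 4). Not NE.

Pure NE: (A, Left)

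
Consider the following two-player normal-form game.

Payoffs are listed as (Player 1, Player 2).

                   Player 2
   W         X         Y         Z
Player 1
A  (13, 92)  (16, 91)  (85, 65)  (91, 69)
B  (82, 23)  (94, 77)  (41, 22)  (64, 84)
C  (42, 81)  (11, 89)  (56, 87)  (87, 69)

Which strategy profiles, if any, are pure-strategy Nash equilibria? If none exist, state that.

There is no pure-strategy Nash equilibrium.

For each strategy profile, look for a profitable unilateral deviation.
(A, W): Player 1 can switch to B (13 → 82). Not NE.
(A, X): Player 1 can switch to B (16 → 94). Not NE.
(A, Y): Player 2 can switch to W (65 → 92). Not NE.
(A, Z): Player 2 can switch to W (69 → 92). Not NE.
(B, W): Player 2 can switch to X (23 → 77). Not NE.
(B, X): Player 2 can switch to Z (77 → 84). Not NE.
(B, Y): Player 1 can switch to A (41 → 85). Not NE.
(B, Z): Player 1 can switch to A (64 → 91). Not NE.
(C, W): Player 1 can switch to B (42 → 82). Not NE.
(C, X): Player 1 can switch to A (11 → 16). Not NE.
(C, Y): Player 1 can switch to A (56 → 85). Not NE.
(C, Z): Player 1 can switch to A (87 → 91). Not NE.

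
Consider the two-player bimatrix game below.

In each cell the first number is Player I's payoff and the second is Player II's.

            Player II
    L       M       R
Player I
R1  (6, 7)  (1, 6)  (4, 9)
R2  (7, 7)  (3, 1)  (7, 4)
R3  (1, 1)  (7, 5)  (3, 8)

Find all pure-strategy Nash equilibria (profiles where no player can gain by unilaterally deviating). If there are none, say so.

Player I against L: payoffs 6, 7, 1 → best response R2.
Player I against M: payoffs 1, 3, 7 → best response R3.
Player I against R: payoffs 4, 7, 3 → best response R2.
Player II against R1: payoffs 7, 6, 9 → best response R.
Player II against R2: payoffs 7, 1, 4 → best response L.
Player II against R3: payoffs 1, 5, 8 → best response R.
Mutual best responses: (R2, L).

Pure NE: (R2, L)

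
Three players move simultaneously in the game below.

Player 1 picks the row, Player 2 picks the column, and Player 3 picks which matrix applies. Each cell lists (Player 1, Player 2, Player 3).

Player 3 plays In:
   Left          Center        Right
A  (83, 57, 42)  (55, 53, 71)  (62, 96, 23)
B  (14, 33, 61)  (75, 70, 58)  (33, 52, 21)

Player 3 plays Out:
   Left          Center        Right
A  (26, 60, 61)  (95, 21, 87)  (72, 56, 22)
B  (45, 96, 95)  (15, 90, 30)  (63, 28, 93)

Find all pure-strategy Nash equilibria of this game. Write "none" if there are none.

Mark each player's best response to every combination of opponents' strategies; a profile where every player is best-responding is a pure Nash equilibrium.
Player 1 against (Left, In): payoffs 83, 14 → best response A.
Player 1 against (Left, Out): payoffs 26, 45 → best response B.
Player 1 against (Center, In): payoffs 55, 75 → best response B.
Player 1 against (Center, Out): payoffs 95, 15 → best response A.
Player 1 against (Right, In): payoffs 62, 33 → best response A.
Player 1 against (Right, Out): payoffs 72, 63 → best response A.
Player 2 against (A, In): payoffs 57, 53, 96 → best response Right.
Player 2 against (A, Out): payoffs 60, 21, 56 → best response Left.
Player 2 against (B, In): payoffs 33, 70, 52 → best response Center.
Player 2 against (B, Out): payoffs 96, 90, 28 → best response Left.
Player 3 against (A, Left): payoffs 42, 61 → best response Out.
Player 3 against (A, Center): payoffs 71, 87 → best response Out.
Player 3 against (A, Right): payoffs 23, 22 → best response In.
Player 3 against (B, Left): payoffs 61, 95 → best response Out.
Player 3 against (B, Center): payoffs 58, 30 → best response In.
Player 3 against (B, Right): payoffs 21, 93 → best response Out.
Mutual best responses: (A, Right, In); (B, Left, Out); (B, Center, In).

The pure Nash equilibria are (A, Right, In) and (B, Left, Out) and (B, Center, In).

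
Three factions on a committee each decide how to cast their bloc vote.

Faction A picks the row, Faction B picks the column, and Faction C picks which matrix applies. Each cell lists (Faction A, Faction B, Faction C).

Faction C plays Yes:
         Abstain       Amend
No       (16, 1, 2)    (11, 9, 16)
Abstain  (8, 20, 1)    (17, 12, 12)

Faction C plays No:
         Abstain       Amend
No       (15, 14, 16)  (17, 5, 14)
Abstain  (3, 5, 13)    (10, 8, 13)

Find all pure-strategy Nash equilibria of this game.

Pure NE: (No, Abstain, No)

(No, Abstain, Yes): Faction B can switch to Amend (1 → 9). Not NE.
(No, Abstain, No): Faction A gets 15, best alternative 3; Faction B gets 14, best alternative 5; Faction C gets 16, best alternative 2. No profitable deviation — NE.
(No, Amend, Yes): Faction A can switch to Abstain (11 → 17). Not NE.
(No, Amend, No): Faction B can switch to Abstain (5 → 14). Not NE.
(Abstain, Abstain, Yes): Faction A can switch to No (8 → 16). Not NE.
(Abstain, Abstain, No): Faction A can switch to No (3 → 15). Not NE.
(Abstain, Amend, Yes): Faction B can switch to Abstain (12 → 20). Not NE.
(Abstain, Amend, No): Faction A can switch to No (10 → 17). Not NE.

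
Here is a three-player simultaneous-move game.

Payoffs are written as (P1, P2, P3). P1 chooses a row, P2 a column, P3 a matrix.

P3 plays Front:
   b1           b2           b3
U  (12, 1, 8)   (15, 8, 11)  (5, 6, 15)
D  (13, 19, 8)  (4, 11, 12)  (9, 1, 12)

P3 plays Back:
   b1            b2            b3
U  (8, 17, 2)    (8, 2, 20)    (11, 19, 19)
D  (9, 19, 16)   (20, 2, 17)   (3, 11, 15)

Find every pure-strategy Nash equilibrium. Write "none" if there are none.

Pure-strategy Nash equilibria: (U, b3, Back) and (D, b1, Back)

For each player, find the best response to each opponent profile; mutual best responses are the pure NE.
P1 against (b1, Front): payoffs 12, 13 → best response D.
P1 against (b1, Back): payoffs 8, 9 → best response D.
P1 against (b2, Front): payoffs 15, 4 → best response U.
P1 against (b2, Back): payoffs 8, 20 → best response D.
P1 against (b3, Front): payoffs 5, 9 → best response D.
P1 against (b3, Back): payoffs 11, 3 → best response U.
P2 against (U, Front): payoffs 1, 8, 6 → best response b2.
P2 against (U, Back): payoffs 17, 2, 19 → best response b3.
P2 against (D, Front): payoffs 19, 11, 1 → best response b1.
P2 against (D, Back): payoffs 19, 2, 11 → best response b1.
P3 against (U, b1): payoffs 8, 2 → best response Front.
P3 against (U, b2): payoffs 11, 20 → best response Back.
P3 against (U, b3): payoffs 15, 19 → best response Back.
P3 against (D, b1): payoffs 8, 16 → best response Back.
P3 against (D, b2): payoffs 12, 17 → best response Back.
P3 against (D, b3): payoffs 12, 15 → best response Back.
Mutual best responses: (U, b3, Back); (D, b1, Back).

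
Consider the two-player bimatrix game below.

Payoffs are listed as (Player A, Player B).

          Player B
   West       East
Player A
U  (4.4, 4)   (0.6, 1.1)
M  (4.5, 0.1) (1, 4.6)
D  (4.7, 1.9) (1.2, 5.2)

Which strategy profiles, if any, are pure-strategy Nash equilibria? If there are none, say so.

(D, East)

For each player, find the best response to each opponent profile; mutual best responses are the pure NE.
Player A against West: payoffs 4.4, 4.5, 4.7 → best response D.
Player A against East: payoffs 0.6, 1, 1.2 → best response D.
Player B against U: payoffs 4, 1.1 → best response West.
Player B against M: payoffs 0.1, 4.6 → best response East.
Player B against D: payoffs 1.9, 5.2 → best response East.
Mutual best responses: (D, East).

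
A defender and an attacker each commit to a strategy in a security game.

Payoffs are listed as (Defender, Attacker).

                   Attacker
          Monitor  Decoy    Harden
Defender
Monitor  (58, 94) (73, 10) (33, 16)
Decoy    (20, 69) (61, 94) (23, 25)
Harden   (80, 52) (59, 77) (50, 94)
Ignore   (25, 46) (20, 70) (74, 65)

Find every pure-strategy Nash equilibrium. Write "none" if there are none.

Check each profile: it is a Nash equilibrium iff no player can strictly gain by switching unilaterally.
(Monitor, Monitor): Defender can switch to Harden (58 → 80). Not NE.
(Monitor, Decoy): Attacker can switch to Monitor (10 → 94). Not NE.
(Monitor, Harden): Defender can switch to Harden (33 → 50). Not NE.
(Decoy, Monitor): Defender can switch to Monitor (20 → 58). Not NE.
(Decoy, Decoy): Defender can switch to Monitor (61 → 73). Not NE.
(Decoy, Harden): Defender can switch to Monitor (23 → 33). Not NE.
(Harden, Monitor): Attacker can switch to Decoy (52 → 77). Not NE.
(Harden, Decoy): Defender can switch to Monitor (59 → 73). Not NE.
(Harden, Harden): Defender can switch to Ignore (50 → 74). Not NE.
(Ignore, Monitor): Defender can switch to Monitor (25 → 58). Not NE.
(Ignore, Decoy): Defender can switch to Monitor (20 → 73). Not NE.
(Ignore, Harden): Attacker can switch to Decoy (65 → 70). Not NE.

This game has no pure Nash equilibrium.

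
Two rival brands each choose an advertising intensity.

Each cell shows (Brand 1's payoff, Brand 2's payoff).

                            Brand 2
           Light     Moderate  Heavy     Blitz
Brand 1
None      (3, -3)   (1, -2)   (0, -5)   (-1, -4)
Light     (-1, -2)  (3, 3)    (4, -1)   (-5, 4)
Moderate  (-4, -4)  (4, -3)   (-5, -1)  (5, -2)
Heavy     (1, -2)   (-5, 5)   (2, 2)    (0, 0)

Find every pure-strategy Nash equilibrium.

(None, Light): Brand 2 can switch to Moderate (-3 → -2). Not NE.
(None, Moderate): Brand 1 can switch to Light (1 → 3). Not NE.
(None, Heavy): Brand 1 can switch to Light (0 → 4). Not NE.
(None, Blitz): Brand 1 can switch to Moderate (-1 → 5). Not NE.
(Light, Light): Brand 1 can switch to None (-1 → 3). Not NE.
(Light, Moderate): Brand 1 can switch to Moderate (3 → 4). Not NE.
(Light, Heavy): Brand 2 can switch to Moderate (-1 → 3). Not NE.
(Light, Blitz): Brand 1 can switch to None (-5 → -1). Not NE.
(Moderate, Light): Brand 1 can switch to None (-4 → 3). Not NE.
(Moderate, Moderate): Brand 2 can switch to Heavy (-3 → -1). Not NE.
(Moderate, Heavy): Brand 1 can switch to None (-5 → 0). Not NE.
(Moderate, Blitz): Brand 2 can switch to Heavy (-2 → -1). Not NE.
(The remaining 4 profiles each have a profitable deviation by the same check.)

There is no pure-strategy Nash equilibrium.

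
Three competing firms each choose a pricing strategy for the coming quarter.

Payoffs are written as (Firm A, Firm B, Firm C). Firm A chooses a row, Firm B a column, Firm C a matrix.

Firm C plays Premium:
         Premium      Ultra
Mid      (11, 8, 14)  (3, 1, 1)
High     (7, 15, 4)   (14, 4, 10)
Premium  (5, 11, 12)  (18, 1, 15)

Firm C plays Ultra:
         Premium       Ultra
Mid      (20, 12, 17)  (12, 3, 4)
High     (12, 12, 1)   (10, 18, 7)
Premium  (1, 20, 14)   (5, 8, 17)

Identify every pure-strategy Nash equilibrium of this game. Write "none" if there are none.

Check each profile: it is a Nash equilibrium iff no player can strictly gain by switching unilaterally.
(Mid, Premium, Premium): Firm C can switch to Ultra (14 → 17). Not NE.
(Mid, Premium, Ultra): Firm A gets 20, best alternative 12; Firm B gets 12, best alternative 3; Firm C gets 17, best alternative 14. No profitable deviation — NE.
(Mid, Ultra, Premium): Firm A can switch to High (3 → 14). Not NE.
(Mid, Ultra, Ultra): Firm B can switch to Premium (3 → 12). Not NE.
(High, Premium, Premium): Firm A can switch to Mid (7 → 11). Not NE.
(High, Premium, Ultra): Firm A can switch to Mid (12 → 20). Not NE.
(High, Ultra, Premium): Firm A can switch to Premium (14 → 18). Not NE.
(High, Ultra, Ultra): Firm A can switch to Mid (10 → 12). Not NE.
(Premium, Premium, Premium): Firm A can switch to Mid (5 → 11). Not NE.
(Premium, Premium, Ultra): Firm A can switch to Mid (1 → 20). Not NE.
(Premium, Ultra, Premium): Firm B can switch to Premium (1 → 11). Not NE.
(Premium, Ultra, Ultra): Firm A can switch to Mid (5 → 12). Not NE.

The unique pure-strategy Nash equilibrium is (Mid, Premium, Ultra).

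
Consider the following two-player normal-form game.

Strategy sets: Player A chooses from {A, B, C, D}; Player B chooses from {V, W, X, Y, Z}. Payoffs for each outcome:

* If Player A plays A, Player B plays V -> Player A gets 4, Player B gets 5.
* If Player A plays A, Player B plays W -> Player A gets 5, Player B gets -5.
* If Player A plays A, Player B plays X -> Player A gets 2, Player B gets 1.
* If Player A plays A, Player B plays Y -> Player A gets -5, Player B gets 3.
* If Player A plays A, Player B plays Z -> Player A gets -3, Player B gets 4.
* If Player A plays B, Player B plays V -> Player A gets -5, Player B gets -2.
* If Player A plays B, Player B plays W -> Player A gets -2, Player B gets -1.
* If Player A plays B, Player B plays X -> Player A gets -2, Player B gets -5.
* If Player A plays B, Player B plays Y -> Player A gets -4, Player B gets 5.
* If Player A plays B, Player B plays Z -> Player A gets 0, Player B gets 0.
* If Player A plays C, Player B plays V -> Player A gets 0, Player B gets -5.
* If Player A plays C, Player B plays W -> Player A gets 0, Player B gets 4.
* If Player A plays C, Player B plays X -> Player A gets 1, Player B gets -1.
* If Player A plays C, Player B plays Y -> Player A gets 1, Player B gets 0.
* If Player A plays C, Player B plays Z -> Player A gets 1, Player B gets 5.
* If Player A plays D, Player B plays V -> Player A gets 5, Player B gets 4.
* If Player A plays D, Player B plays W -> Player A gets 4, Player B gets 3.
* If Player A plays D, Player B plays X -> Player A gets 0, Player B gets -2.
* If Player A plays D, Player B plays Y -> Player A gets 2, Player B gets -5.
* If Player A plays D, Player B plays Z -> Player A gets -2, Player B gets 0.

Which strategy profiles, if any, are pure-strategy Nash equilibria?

The pure Nash equilibria are (C, Z); (D, V).

Check each profile: it is a Nash equilibrium iff no player can strictly gain by switching unilaterally.
(A, V): Player A can switch to D (4 → 5). Not NE.
(A, W): Player B can switch to V (-5 → 5). Not NE.
(A, X): Player B can switch to V (1 → 5). Not NE.
(A, Y): Player A can switch to B (-5 → -4). Not NE.
(A, Z): Player A can switch to B (-3 → 0). Not NE.
(B, V): Player A can switch to A (-5 → 4). Not NE.
(B, W): Player A can switch to A (-2 → 5). Not NE.
(B, X): Player A can switch to A (-2 → 2). Not NE.
(C, Z): Player A gets 1, best alternative 0; Player B gets 5, best alternative 4. No profitable deviation — NE.
(D, V): Player A gets 5, best alternative 4; Player B gets 4, best alternative 3. No profitable deviation — NE.
(The remaining 10 profiles each have a profitable deviation by the same check.)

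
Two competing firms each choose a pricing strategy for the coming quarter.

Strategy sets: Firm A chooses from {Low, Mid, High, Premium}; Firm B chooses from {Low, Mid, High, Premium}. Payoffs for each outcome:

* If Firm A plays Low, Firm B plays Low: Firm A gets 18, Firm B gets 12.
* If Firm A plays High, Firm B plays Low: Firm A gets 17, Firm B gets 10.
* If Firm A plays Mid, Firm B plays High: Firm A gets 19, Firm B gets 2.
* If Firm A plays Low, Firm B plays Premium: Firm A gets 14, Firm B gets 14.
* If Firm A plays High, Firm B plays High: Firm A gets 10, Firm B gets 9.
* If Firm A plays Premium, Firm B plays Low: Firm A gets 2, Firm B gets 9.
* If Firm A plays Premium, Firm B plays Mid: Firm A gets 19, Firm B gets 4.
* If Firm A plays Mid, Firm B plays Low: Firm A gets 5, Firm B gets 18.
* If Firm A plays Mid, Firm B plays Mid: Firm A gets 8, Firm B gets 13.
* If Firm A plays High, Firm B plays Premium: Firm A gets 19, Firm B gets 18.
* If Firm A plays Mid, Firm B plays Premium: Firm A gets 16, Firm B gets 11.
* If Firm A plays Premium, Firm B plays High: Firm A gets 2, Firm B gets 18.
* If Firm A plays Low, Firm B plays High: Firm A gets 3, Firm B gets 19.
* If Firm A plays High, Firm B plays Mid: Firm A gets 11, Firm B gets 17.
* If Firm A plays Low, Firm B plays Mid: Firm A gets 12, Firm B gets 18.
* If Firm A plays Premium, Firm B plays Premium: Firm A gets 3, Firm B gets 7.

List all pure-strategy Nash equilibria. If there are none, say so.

Firm A against Low: payoffs 18, 5, 17, 2 → best response Low.
Firm A against Mid: payoffs 12, 8, 11, 19 → best response Premium.
Firm A against High: payoffs 3, 19, 10, 2 → best response Mid.
Firm A against Premium: payoffs 14, 16, 19, 3 → best response High.
Firm B against Low: payoffs 12, 18, 19, 14 → best response High.
Firm B against Mid: payoffs 18, 13, 2, 11 → best response Low.
Firm B against High: payoffs 10, 17, 9, 18 → best response Premium.
Firm B against Premium: payoffs 9, 4, 18, 7 → best response High.
Mutual best responses: (High, Premium).

(High, Premium)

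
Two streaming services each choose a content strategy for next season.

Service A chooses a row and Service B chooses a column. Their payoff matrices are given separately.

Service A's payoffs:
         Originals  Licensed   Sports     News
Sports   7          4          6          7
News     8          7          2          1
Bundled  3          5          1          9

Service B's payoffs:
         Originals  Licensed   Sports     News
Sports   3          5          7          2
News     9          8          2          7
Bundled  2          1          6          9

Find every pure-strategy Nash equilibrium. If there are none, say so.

(Sports, Sports); (News, Originals); (Bundled, News)

For each strategy profile, look for a profitable unilateral deviation.
(Sports, Originals): Service A can switch to News (7 → 8). Not NE.
(Sports, Licensed): Service A can switch to News (4 → 7). Not NE.
(Sports, Sports): Service A gets 6, best alternative 2; Service B gets 7, best alternative 5. No profitable deviation — NE.
(Sports, News): Service A can switch to Bundled (7 → 9). Not NE.
(News, Originals): Service A gets 8, best alternative 7; Service B gets 9, best alternative 8. No profitable deviation — NE.
(News, Licensed): Service B can switch to Originals (8 → 9). Not NE.
(News, Sports): Service A can switch to Sports (2 → 6). Not NE.
(News, News): Service A can switch to Sports (1 → 7). Not NE.
(Bundled, Originals): Service A can switch to Sports (3 → 7). Not NE.
(Bundled, Licensed): Service A can switch to News (5 → 7). Not NE.
(Bundled, Sports): Service A can switch to Sports (1 → 6). Not NE.
(Bundled, News): Service A gets 9, best alternative 7; Service B gets 9, best alternative 6. No profitable deviation — NE.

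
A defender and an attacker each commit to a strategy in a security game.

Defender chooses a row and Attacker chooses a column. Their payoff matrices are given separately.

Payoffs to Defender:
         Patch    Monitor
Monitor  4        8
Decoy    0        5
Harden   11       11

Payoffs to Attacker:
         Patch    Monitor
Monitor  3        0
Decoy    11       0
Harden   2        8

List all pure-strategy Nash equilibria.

Pure NE: (Harden, Monitor)

Check each profile: it is a Nash equilibrium iff no player can strictly gain by switching unilaterally.
(Monitor, Patch): Defender can switch to Harden (4 → 11). Not NE.
(Monitor, Monitor): Defender can switch to Harden (8 → 11). Not NE.
(Decoy, Patch): Defender can switch to Monitor (0 → 4). Not NE.
(Decoy, Monitor): Defender can switch to Monitor (5 → 8). Not NE.
(Harden, Patch): Attacker can switch to Monitor (2 → 8). Not NE.
(Harden, Monitor): Defender gets 11, best alternative 8; Attacker gets 8, best alternative 2. No profitable deviation — NE.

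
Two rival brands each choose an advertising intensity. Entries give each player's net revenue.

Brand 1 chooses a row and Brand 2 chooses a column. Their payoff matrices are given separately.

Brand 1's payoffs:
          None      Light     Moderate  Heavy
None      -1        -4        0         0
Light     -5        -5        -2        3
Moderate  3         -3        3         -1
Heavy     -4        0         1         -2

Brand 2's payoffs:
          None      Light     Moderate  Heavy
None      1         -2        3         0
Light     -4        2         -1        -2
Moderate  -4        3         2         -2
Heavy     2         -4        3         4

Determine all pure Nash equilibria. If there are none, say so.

Brand 1 against None: payoffs -1, -5, 3, -4 → best response Moderate.
Brand 1 against Light: payoffs -4, -5, -3, 0 → best response Heavy.
Brand 1 against Moderate: payoffs 0, -2, 3, 1 → best response Moderate.
Brand 1 against Heavy: payoffs 0, 3, -1, -2 → best response Light.
Brand 2 against None: payoffs 1, -2, 3, 0 → best response Moderate.
Brand 2 against Light: payoffs -4, 2, -1, -2 → best response Light.
Brand 2 against Moderate: payoffs -4, 3, 2, -2 → best response Light.
Brand 2 against Heavy: payoffs 2, -4, 3, 4 → best response Heavy.
No profile is a mutual best response for all players.

There is no pure-strategy Nash equilibrium.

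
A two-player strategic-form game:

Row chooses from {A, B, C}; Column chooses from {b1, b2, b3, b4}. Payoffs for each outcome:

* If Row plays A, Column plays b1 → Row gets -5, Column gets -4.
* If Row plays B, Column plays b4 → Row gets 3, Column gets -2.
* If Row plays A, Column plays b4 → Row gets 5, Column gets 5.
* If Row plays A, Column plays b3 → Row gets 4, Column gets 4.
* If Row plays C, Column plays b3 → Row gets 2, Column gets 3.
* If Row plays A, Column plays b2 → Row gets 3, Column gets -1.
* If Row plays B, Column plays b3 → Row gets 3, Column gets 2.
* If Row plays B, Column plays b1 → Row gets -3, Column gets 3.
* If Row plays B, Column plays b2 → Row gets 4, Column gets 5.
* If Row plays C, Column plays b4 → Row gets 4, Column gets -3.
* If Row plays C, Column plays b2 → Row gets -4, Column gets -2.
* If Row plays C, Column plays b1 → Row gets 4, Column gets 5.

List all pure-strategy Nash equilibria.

Pure-strategy Nash equilibria: (A, b4) and (B, b2) and (C, b1)

(A, b1): Row can switch to B (-5 → -3). Not NE.
(A, b2): Row can switch to B (3 → 4). Not NE.
(A, b3): Column can switch to b4 (4 → 5). Not NE.
(A, b4): Row gets 5, best alternative 4; Column gets 5, best alternative 4. No profitable deviation — NE.
(B, b1): Row can switch to C (-3 → 4). Not NE.
(B, b2): Row gets 4, best alternative 3; Column gets 5, best alternative 3. No profitable deviation — NE.
(B, b3): Row can switch to A (3 → 4). Not NE.
(B, b4): Row can switch to A (3 → 5). Not NE.
(C, b1): Row gets 4, best alternative -3; Column gets 5, best alternative 3. No profitable deviation — NE.
(The remaining 3 profiles each have a profitable deviation by the same check.)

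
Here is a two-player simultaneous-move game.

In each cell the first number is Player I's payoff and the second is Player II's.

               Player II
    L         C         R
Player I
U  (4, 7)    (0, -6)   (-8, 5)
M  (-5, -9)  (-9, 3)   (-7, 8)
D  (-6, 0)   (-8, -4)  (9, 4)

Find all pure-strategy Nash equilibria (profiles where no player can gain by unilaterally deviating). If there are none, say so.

Pure-strategy Nash equilibria: (U, L), (D, R)

(U, L): Player I gets 4, best alternative -5; Player II gets 7, best alternative 5. No profitable deviation — NE.
(U, C): Player II can switch to L (-6 → 7). Not NE.
(U, R): Player I can switch to M (-8 → -7). Not NE.
(M, L): Player I can switch to U (-5 → 4). Not NE.
(M, C): Player I can switch to U (-9 → 0). Not NE.
(M, R): Player I can switch to D (-7 → 9). Not NE.
(D, L): Player I can switch to U (-6 → 4). Not NE.
(D, R): Player I gets 9, best alternative -7; Player II gets 4, best alternative 0. No profitable deviation — NE.
(The remaining 1 profile has a profitable deviation by the same check.)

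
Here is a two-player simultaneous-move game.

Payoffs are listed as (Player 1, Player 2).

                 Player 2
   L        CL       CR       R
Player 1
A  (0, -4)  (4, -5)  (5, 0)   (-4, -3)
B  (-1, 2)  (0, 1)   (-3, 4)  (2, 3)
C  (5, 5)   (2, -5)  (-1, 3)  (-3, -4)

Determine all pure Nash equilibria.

Pure-strategy Nash equilibria: (A, CR), (C, L)

(A, L): Player 1 can switch to C (0 → 5). Not NE.
(A, CL): Player 2 can switch to L (-5 → -4). Not NE.
(A, CR): Player 1 gets 5, best alternative -1; Player 2 gets 0, best alternative -3. No profitable deviation — NE.
(A, R): Player 1 can switch to B (-4 → 2). Not NE.
(B, L): Player 1 can switch to A (-1 → 0). Not NE.
(B, CL): Player 1 can switch to A (0 → 4). Not NE.
(B, CR): Player 1 can switch to A (-3 → 5). Not NE.
(B, R): Player 2 can switch to CR (3 → 4). Not NE.
(C, L): Player 1 gets 5, best alternative 0; Player 2 gets 5, best alternative 3. No profitable deviation — NE.
(C, CL): Player 1 can switch to A (2 → 4). Not NE.
(C, CR): Player 1 can switch to A (-1 → 5). Not NE.
(C, R): Player 1 can switch to B (-3 → 2). Not NE.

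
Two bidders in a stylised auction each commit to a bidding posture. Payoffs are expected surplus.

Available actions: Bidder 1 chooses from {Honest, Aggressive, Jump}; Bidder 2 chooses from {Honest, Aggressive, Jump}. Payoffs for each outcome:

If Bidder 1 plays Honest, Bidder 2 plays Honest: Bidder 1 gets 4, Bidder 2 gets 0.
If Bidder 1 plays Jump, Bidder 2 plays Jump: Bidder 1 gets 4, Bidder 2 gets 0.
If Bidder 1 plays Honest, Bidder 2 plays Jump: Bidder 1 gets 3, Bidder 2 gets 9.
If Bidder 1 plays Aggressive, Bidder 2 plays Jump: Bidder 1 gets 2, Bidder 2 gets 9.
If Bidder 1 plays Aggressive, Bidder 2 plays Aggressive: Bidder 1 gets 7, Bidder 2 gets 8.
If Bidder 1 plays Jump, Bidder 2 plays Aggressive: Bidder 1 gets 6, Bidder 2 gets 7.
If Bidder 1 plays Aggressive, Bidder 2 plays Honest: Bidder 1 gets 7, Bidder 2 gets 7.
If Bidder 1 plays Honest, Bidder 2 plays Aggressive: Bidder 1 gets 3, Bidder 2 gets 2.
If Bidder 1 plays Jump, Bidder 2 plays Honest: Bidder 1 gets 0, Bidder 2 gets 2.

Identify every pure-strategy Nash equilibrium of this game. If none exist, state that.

(Honest, Honest): Bidder 1 can switch to Aggressive (4 → 7). Not NE.
(Honest, Aggressive): Bidder 1 can switch to Aggressive (3 → 7). Not NE.
(Honest, Jump): Bidder 1 can switch to Jump (3 → 4). Not NE.
(Aggressive, Honest): Bidder 2 can switch to Aggressive (7 → 8). Not NE.
(Aggressive, Aggressive): Bidder 2 can switch to Jump (8 → 9). Not NE.
(Aggressive, Jump): Bidder 1 can switch to Honest (2 → 3). Not NE.
(Jump, Honest): Bidder 1 can switch to Honest (0 → 4). Not NE.
(Jump, Aggressive): Bidder 1 can switch to Aggressive (6 → 7). Not NE.
(Jump, Jump): Bidder 2 can switch to Honest (0 → 2). Not NE.

There is no pure-strategy Nash equilibrium.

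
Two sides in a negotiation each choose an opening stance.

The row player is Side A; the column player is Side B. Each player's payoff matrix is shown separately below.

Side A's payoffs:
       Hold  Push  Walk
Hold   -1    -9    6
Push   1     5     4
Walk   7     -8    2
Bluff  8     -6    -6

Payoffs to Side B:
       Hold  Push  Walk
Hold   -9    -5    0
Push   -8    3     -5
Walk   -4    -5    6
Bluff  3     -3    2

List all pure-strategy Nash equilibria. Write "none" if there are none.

The pure Nash equilibria are (Hold, Walk); (Push, Push); (Bluff, Hold).

(Hold, Hold): Side A can switch to Push (-1 → 1). Not NE.
(Hold, Push): Side A can switch to Push (-9 → 5). Not NE.
(Hold, Walk): Side A gets 6, best alternative 4; Side B gets 0, best alternative -5. No profitable deviation — NE.
(Push, Hold): Side A can switch to Walk (1 → 7). Not NE.
(Push, Push): Side A gets 5, best alternative -6; Side B gets 3, best alternative -5. No profitable deviation — NE.
(Push, Walk): Side A can switch to Hold (4 → 6). Not NE.
(Walk, Hold): Side A can switch to Bluff (7 → 8). Not NE.
(Walk, Push): Side A can switch to Push (-8 → 5). Not NE.
(Walk, Walk): Side A can switch to Hold (2 → 6). Not NE.
(Bluff, Hold): Side A gets 8, best alternative 7; Side B gets 3, best alternative 2. No profitable deviation — NE.
(Bluff, Push): Side A can switch to Push (-6 → 5). Not NE.
(The remaining 1 profile has a profitable deviation by the same check.)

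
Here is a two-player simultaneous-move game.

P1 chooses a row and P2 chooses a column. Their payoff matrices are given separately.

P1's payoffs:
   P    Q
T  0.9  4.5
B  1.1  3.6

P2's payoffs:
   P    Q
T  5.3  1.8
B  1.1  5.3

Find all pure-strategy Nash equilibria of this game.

none

P1 against P: payoffs 0.9, 1.1 → best response B.
P1 against Q: payoffs 4.5, 3.6 → best response T.
P2 against T: payoffs 5.3, 1.8 → best response P.
P2 against B: payoffs 1.1, 5.3 → best response Q.
No profile is a mutual best response for all players.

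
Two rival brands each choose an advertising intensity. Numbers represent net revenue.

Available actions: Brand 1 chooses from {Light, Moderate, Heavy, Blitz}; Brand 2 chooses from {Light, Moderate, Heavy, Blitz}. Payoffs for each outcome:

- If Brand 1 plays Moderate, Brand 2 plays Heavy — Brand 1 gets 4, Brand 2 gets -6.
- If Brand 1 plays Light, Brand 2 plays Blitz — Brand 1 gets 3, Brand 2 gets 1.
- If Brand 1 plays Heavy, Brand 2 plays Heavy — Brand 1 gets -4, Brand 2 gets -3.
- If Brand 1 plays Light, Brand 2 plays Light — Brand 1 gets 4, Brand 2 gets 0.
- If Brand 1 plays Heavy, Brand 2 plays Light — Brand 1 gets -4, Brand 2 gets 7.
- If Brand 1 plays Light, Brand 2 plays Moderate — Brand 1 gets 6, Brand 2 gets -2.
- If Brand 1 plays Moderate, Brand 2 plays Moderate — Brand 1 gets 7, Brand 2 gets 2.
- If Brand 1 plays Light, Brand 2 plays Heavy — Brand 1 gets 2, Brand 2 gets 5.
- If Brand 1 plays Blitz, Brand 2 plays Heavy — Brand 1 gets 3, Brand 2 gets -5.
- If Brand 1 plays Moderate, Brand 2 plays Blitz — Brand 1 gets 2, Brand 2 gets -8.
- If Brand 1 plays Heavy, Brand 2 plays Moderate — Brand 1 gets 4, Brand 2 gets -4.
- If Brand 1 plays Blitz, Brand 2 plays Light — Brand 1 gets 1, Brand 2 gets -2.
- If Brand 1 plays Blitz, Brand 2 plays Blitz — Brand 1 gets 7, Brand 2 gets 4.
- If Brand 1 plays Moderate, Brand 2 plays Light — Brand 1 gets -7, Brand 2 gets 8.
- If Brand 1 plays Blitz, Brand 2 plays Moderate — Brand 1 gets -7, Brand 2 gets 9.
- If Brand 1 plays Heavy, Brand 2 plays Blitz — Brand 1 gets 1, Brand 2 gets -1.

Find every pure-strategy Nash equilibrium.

There is no pure-strategy Nash equilibrium.

For each strategy profile, look for a profitable unilateral deviation.
(Light, Light): Brand 2 can switch to Heavy (0 → 5). Not NE.
(Light, Moderate): Brand 1 can switch to Moderate (6 → 7). Not NE.
(Light, Heavy): Brand 1 can switch to Moderate (2 → 4). Not NE.
(Light, Blitz): Brand 1 can switch to Blitz (3 → 7). Not NE.
(Moderate, Light): Brand 1 can switch to Light (-7 → 4). Not NE.
(Moderate, Moderate): Brand 2 can switch to Light (2 → 8). Not NE.
(Moderate, Heavy): Brand 2 can switch to Light (-6 → 8). Not NE.
(Moderate, Blitz): Brand 1 can switch to Light (2 → 3). Not NE.
(Heavy, Light): Brand 1 can switch to Light (-4 → 4). Not NE.
(Heavy, Moderate): Brand 1 can switch to Light (4 → 6). Not NE.
(Heavy, Heavy): Brand 1 can switch to Light (-4 → 2). Not NE.
(Heavy, Blitz): Brand 1 can switch to Light (1 → 3). Not NE.
(The remaining 4 profiles each have a profitable deviation by the same check.)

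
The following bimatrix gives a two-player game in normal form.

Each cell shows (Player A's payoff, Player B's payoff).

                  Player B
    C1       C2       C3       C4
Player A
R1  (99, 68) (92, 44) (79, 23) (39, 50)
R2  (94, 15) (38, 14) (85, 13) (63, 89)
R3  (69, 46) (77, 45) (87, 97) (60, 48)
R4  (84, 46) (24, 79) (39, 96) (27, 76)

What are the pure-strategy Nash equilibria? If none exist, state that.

(R1, C1): Player A gets 99, best alternative 94; Player B gets 68, best alternative 50. No profitable deviation — NE.
(R1, C2): Player B can switch to C1 (44 → 68). Not NE.
(R1, C3): Player A can switch to R2 (79 → 85). Not NE.
(R1, C4): Player A can switch to R2 (39 → 63). Not NE.
(R2, C1): Player A can switch to R1 (94 → 99). Not NE.
(R2, C2): Player A can switch to R1 (38 → 92). Not NE.
(R2, C3): Player A can switch to R3 (85 → 87). Not NE.
(R2, C4): Player A gets 63, best alternative 60; Player B gets 89, best alternative 15. No profitable deviation — NE.
(R3, C1): Player A can switch to R1 (69 → 99). Not NE.
(R3, C2): Player A can switch to R1 (77 → 92). Not NE.
(R3, C3): Player A gets 87, best alternative 85; Player B gets 97, best alternative 48. No profitable deviation — NE.
(R3, C4): Player A can switch to R2 (60 → 63). Not NE.
(R4, C1): Player A can switch to R1 (84 → 99). Not NE.
(R4, C2): Player A can switch to R1 (24 → 92). Not NE.
(R4, C3): Player A can switch to R1 (39 → 79). Not NE.
(The remaining 1 profile has a profitable deviation by the same check.)

Pure-strategy Nash equilibria: (R1, C1), (R2, C4), (R3, C3)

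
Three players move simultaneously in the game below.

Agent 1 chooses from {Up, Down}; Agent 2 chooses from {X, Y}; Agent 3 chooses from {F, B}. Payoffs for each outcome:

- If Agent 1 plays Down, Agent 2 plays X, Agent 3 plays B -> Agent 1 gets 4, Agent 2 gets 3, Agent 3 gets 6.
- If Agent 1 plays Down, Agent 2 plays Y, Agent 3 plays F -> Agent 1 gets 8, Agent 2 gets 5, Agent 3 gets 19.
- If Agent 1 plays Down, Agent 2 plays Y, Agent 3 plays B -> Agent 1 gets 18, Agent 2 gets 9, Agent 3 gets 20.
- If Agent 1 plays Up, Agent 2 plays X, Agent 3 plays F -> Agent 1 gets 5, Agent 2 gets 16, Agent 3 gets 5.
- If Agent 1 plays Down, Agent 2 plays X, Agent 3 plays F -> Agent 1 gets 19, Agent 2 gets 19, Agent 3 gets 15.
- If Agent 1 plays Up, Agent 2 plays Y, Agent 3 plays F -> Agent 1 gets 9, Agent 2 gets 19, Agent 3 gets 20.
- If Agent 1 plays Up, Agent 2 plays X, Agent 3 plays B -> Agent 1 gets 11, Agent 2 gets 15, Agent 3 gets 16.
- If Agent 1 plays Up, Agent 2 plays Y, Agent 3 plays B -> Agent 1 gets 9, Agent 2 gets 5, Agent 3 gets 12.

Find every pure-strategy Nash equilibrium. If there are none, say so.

The pure Nash equilibria are (Up, X, B); (Up, Y, F); (Down, X, F); (Down, Y, B).

Agent 1 against (X, F): payoffs 5, 19 → best response Down.
Agent 1 against (X, B): payoffs 11, 4 → best response Up.
Agent 1 against (Y, F): payoffs 9, 8 → best response Up.
Agent 1 against (Y, B): payoffs 9, 18 → best response Down.
Agent 2 against (Up, F): payoffs 16, 19 → best response Y.
Agent 2 against (Up, B): payoffs 15, 5 → best response X.
Agent 2 against (Down, F): payoffs 19, 5 → best response X.
Agent 2 against (Down, B): payoffs 3, 9 → best response Y.
Agent 3 against (Up, X): payoffs 5, 16 → best response B.
Agent 3 against (Up, Y): payoffs 20, 12 → best response F.
Agent 3 against (Down, X): payoffs 15, 6 → best response F.
Agent 3 against (Down, Y): payoffs 19, 20 → best response B.
Mutual best responses: (Up, X, B); (Up, Y, F); (Down, X, F); (Down, Y, B).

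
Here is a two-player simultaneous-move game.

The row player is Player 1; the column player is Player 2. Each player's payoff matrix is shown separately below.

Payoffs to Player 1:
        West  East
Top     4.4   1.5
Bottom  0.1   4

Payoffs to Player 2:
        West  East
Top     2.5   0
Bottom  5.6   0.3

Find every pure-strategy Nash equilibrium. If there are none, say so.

Pure NE: (Top, West)

Check each profile: it is a Nash equilibrium iff no player can strictly gain by switching unilaterally.
(Top, West): Player 1 gets 4.4, best alternative 0.1; Player 2 gets 2.5, best alternative 0. No profitable deviation — NE.
(Top, East): Player 1 can switch to Bottom (1.5 → 4). Not NE.
(Bottom, West): Player 1 can switch to Top (0.1 → 4.4). Not NE.
(Bottom, East): Player 2 can switch to West (0.3 → 5.6). Not NE.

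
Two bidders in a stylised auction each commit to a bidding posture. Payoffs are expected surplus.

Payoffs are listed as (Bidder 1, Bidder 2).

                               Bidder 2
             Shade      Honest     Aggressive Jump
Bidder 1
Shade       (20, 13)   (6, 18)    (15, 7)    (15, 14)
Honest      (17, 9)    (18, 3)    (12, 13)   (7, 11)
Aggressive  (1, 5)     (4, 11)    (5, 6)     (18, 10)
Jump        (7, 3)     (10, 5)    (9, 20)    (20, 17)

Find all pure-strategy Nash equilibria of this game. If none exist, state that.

This game has no pure Nash equilibrium.

Mark each player's best response to every combination of opponents' strategies; a profile where every player is best-responding is a pure Nash equilibrium.
Bidder 1 against Shade: payoffs 20, 17, 1, 7 → best response Shade.
Bidder 1 against Honest: payoffs 6, 18, 4, 10 → best response Honest.
Bidder 1 against Aggressive: payoffs 15, 12, 5, 9 → best response Shade.
Bidder 1 against Jump: payoffs 15, 7, 18, 20 → best response Jump.
Bidder 2 against Shade: payoffs 13, 18, 7, 14 → best response Honest.
Bidder 2 against Honest: payoffs 9, 3, 13, 11 → best response Aggressive.
Bidder 2 against Aggressive: payoffs 5, 11, 6, 10 → best response Honest.
Bidder 2 against Jump: payoffs 3, 5, 20, 17 → best response Aggressive.
No profile is a mutual best response for all players.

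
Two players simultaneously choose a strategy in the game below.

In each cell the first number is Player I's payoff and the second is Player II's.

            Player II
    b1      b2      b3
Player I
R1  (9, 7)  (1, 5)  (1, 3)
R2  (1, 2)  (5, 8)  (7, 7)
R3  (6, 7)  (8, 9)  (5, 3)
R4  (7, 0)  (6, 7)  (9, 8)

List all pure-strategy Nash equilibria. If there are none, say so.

Check each profile: it is a Nash equilibrium iff no player can strictly gain by switching unilaterally.
(R1, b1): Player I gets 9, best alternative 7; Player II gets 7, best alternative 5. No profitable deviation — NE.
(R1, b2): Player I can switch to R2 (1 → 5). Not NE.
(R1, b3): Player I can switch to R2 (1 → 7). Not NE.
(R2, b1): Player I can switch to R1 (1 → 9). Not NE.
(R2, b2): Player I can switch to R3 (5 → 8). Not NE.
(R2, b3): Player I can switch to R4 (7 → 9). Not NE.
(R3, b1): Player I can switch to R1 (6 → 9). Not NE.
(R3, b2): Player I gets 8, best alternative 6; Player II gets 9, best alternative 7. No profitable deviation — NE.
(R3, b3): Player I can switch to R2 (5 → 7). Not NE.
(R4, b1): Player I can switch to R1 (7 → 9). Not NE.
(R4, b3): Player I gets 9, best alternative 7; Player II gets 8, best alternative 7. No profitable deviation — NE.
(The remaining 1 profile has a profitable deviation by the same check.)

The pure Nash equilibria are (R1, b1), (R3, b2), (R4, b3).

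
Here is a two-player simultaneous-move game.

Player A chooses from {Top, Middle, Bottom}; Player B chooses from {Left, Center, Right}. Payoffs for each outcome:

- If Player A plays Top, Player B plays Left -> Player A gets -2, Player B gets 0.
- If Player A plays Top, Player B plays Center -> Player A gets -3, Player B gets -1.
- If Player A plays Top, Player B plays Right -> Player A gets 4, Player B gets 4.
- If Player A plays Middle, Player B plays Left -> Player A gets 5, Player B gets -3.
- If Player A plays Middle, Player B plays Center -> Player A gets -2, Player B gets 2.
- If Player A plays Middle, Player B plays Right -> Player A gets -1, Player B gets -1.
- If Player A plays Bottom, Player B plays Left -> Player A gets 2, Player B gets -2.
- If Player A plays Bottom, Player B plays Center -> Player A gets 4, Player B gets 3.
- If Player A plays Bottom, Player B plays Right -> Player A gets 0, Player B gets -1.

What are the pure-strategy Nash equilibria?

For each player, find the best response to each opponent profile; mutual best responses are the pure NE.
Player A against Left: payoffs -2, 5, 2 → best response Middle.
Player A against Center: payoffs -3, -2, 4 → best response Bottom.
Player A against Right: payoffs 4, -1, 0 → best response Top.
Player B against Top: payoffs 0, -1, 4 → best response Right.
Player B against Middle: payoffs -3, 2, -1 → best response Center.
Player B against Bottom: payoffs -2, 3, -1 → best response Center.
Mutual best responses: (Top, Right); (Bottom, Center).

The pure Nash equilibria are (Top, Right); (Bottom, Center).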